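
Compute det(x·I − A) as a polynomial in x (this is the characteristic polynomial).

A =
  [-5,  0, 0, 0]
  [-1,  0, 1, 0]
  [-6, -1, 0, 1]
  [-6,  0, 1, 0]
x^4 + 5*x^3

Expanding det(x·I − A) (e.g. by cofactor expansion or by noting that A is similar to its Jordan form J, which has the same characteristic polynomial as A) gives
  χ_A(x) = x^4 + 5*x^3
which factors as x^3*(x + 5). The eigenvalues (with algebraic multiplicities) are λ = -5 with multiplicity 1, λ = 0 with multiplicity 3.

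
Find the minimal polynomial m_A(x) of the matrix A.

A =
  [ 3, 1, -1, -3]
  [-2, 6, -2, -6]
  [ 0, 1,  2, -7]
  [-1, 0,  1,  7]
x^4 - 18*x^3 + 121*x^2 - 360*x + 400

The characteristic polynomial is χ_A(x) = (x - 5)^2*(x - 4)^2, so the eigenvalues are known. The minimal polynomial is
  m_A(x) = Π_λ (x − λ)^{k_λ}
where k_λ is the size of the *largest* Jordan block for λ (equivalently, the smallest k with (A − λI)^k v = 0 for every generalised eigenvector v of λ).

  λ = 4: largest Jordan block has size 2, contributing (x − 4)^2
  λ = 5: largest Jordan block has size 2, contributing (x − 5)^2

So m_A(x) = (x - 5)^2*(x - 4)^2 = x^4 - 18*x^3 + 121*x^2 - 360*x + 400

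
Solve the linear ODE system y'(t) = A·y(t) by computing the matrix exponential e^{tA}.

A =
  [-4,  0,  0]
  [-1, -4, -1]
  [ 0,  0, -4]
e^{tA} =
  [exp(-4*t), 0, 0]
  [-t*exp(-4*t), exp(-4*t), -t*exp(-4*t)]
  [0, 0, exp(-4*t)]

Strategy: write A = P · J · P⁻¹ where J is a Jordan canonical form, so e^{tA} = P · e^{tJ} · P⁻¹, and e^{tJ} can be computed block-by-block.

A has Jordan form
J =
  [-4,  1,  0]
  [ 0, -4,  0]
  [ 0,  0, -4]
(up to reordering of blocks).

Per-block formulas:
  For a 2×2 Jordan block J_2(-4): exp(t · J_2(-4)) = e^(-4t)·(I + t·N), where N is the 2×2 nilpotent shift.
  For a 1×1 block at λ = -4: exp(t · [-4]) = [e^(-4t)].

After assembling e^{tJ} and conjugating by P, we get:

e^{tA} =
  [exp(-4*t), 0, 0]
  [-t*exp(-4*t), exp(-4*t), -t*exp(-4*t)]
  [0, 0, exp(-4*t)]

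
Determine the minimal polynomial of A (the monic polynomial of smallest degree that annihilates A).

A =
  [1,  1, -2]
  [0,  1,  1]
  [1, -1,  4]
x^3 - 6*x^2 + 12*x - 8

The characteristic polynomial is χ_A(x) = (x - 2)^3, so the eigenvalues are known. The minimal polynomial is
  m_A(x) = Π_λ (x − λ)^{k_λ}
where k_λ is the size of the *largest* Jordan block for λ (equivalently, the smallest k with (A − λI)^k v = 0 for every generalised eigenvector v of λ).

  λ = 2: largest Jordan block has size 3, contributing (x − 2)^3

So m_A(x) = (x - 2)^3 = x^3 - 6*x^2 + 12*x - 8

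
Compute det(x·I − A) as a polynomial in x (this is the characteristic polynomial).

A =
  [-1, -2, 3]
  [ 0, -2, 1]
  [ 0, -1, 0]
x^3 + 3*x^2 + 3*x + 1

Expanding det(x·I − A) (e.g. by cofactor expansion or by noting that A is similar to its Jordan form J, which has the same characteristic polynomial as A) gives
  χ_A(x) = x^3 + 3*x^2 + 3*x + 1
which factors as (x + 1)^3. The eigenvalues (with algebraic multiplicities) are λ = -1 with multiplicity 3.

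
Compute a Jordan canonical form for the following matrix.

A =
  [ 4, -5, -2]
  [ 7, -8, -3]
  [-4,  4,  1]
J_3(-1)

The characteristic polynomial is
  det(x·I − A) = x^3 + 3*x^2 + 3*x + 1 = (x + 1)^3

Eigenvalues and multiplicities (the geometric multiplicity of λ is n − rank(A − λI), which equals the number of Jordan blocks for λ):
  λ = -1: algebraic multiplicity = 3, geometric multiplicity = 1

Determining the block sizes for each eigenvalue:
  λ = -1: one block (gm = 1), so the single block has size am = 3 → block sizes [3]

Assembling the blocks gives a Jordan form
J =
  [-1,  1,  0]
  [ 0, -1,  1]
  [ 0,  0, -1]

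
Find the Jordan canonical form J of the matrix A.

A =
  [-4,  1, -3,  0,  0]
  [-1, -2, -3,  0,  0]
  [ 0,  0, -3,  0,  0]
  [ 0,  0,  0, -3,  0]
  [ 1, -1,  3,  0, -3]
J_2(-3) ⊕ J_1(-3) ⊕ J_1(-3) ⊕ J_1(-3)

The characteristic polynomial is
  det(x·I − A) = x^5 + 15*x^4 + 90*x^3 + 270*x^2 + 405*x + 243 = (x + 3)^5

Eigenvalues and multiplicities (the geometric multiplicity of λ is n − rank(A − λI), which equals the number of Jordan blocks for λ):
  λ = -3: algebraic multiplicity = 5, geometric multiplicity = 4

Determining the block sizes for each eigenvalue:
  λ = -3: 4 blocks summing to 5 forces exactly one block of size 2 and the rest size 1 → block sizes [2, 1, 1, 1]

Assembling the blocks gives a Jordan form
J =
  [-3,  1,  0,  0,  0]
  [ 0, -3,  0,  0,  0]
  [ 0,  0, -3,  0,  0]
  [ 0,  0,  0, -3,  0]
  [ 0,  0,  0,  0, -3]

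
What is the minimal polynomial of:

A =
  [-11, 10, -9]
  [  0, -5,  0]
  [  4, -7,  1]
x^3 + 15*x^2 + 75*x + 125

The characteristic polynomial is χ_A(x) = (x + 5)^3, so the eigenvalues are known. The minimal polynomial is
  m_A(x) = Π_λ (x − λ)^{k_λ}
where k_λ is the size of the *largest* Jordan block for λ (equivalently, the smallest k with (A − λI)^k v = 0 for every generalised eigenvector v of λ).

  λ = -5: largest Jordan block has size 3, contributing (x + 5)^3

So m_A(x) = (x + 5)^3 = x^3 + 15*x^2 + 75*x + 125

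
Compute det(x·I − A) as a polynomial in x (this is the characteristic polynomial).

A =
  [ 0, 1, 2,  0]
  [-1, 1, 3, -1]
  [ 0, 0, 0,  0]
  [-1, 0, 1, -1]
x^4

Expanding det(x·I − A) (e.g. by cofactor expansion or by noting that A is similar to its Jordan form J, which has the same characteristic polynomial as A) gives
  χ_A(x) = x^4
which factors as x^4. The eigenvalues (with algebraic multiplicities) are λ = 0 with multiplicity 4.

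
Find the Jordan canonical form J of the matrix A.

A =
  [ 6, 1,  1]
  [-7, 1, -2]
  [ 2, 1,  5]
J_3(4)

The characteristic polynomial is
  det(x·I − A) = x^3 - 12*x^2 + 48*x - 64 = (x - 4)^3

Eigenvalues and multiplicities (the geometric multiplicity of λ is n − rank(A − λI), which equals the number of Jordan blocks for λ):
  λ = 4: algebraic multiplicity = 3, geometric multiplicity = 1

Determining the block sizes for each eigenvalue:
  λ = 4: one block (gm = 1), so the single block has size am = 3 → block sizes [3]

Assembling the blocks gives a Jordan form
J =
  [4, 1, 0]
  [0, 4, 1]
  [0, 0, 4]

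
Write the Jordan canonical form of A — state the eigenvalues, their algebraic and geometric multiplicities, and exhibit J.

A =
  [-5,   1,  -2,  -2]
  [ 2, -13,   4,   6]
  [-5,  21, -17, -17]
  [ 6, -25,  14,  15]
J_2(-5) ⊕ J_2(-5)

The characteristic polynomial is
  det(x·I − A) = x^4 + 20*x^3 + 150*x^2 + 500*x + 625 = (x + 5)^4

Eigenvalues and multiplicities (the geometric multiplicity of λ is n − rank(A − λI), which equals the number of Jordan blocks for λ):
  λ = -5: algebraic multiplicity = 4, geometric multiplicity = 2

Determining the block sizes for each eigenvalue:
  λ = -5: with am = 4 and gm = 2, the partition is not yet determined (e.g. several partitions of 4 into 2 parts exist). Let N = A − (-5)·I. Computing rank(N^1) = 2, rank(N^2) = 0; the number of blocks of size ≥ j is rank(N^{j−1}) − rank(N^j), giving [2, 2]. So we have 2 block(s) of size 2 → block sizes [2, 2]

Assembling the blocks gives a Jordan form
J =
  [-5,  1,  0,  0]
  [ 0, -5,  0,  0]
  [ 0,  0, -5,  1]
  [ 0,  0,  0, -5]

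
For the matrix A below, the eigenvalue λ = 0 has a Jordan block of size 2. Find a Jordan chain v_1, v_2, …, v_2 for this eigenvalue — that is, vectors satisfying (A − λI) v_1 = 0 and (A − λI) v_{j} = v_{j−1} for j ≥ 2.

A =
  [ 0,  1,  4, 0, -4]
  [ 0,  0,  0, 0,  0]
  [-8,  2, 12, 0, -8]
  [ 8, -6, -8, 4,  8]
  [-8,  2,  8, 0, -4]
A Jordan chain for λ = 0 of length 2:
v_1 = (1, 0, 2, -2, 2)ᵀ
v_2 = (0, 1, 0, 1, 0)ᵀ

Let N = A − (0)·I. We want v_2 with N^2 v_2 = 0 but N^1 v_2 ≠ 0; then v_{j-1} := N · v_j for j = 2, …, 2.

Pick v_2 = (0, 1, 0, 1, 0)ᵀ.
Then v_1 = N · v_2 = (1, 0, 2, -2, 2)ᵀ.

Sanity check: (A − (0)·I) v_1 = (0, 0, 0, 0, 0)ᵀ = 0. ✓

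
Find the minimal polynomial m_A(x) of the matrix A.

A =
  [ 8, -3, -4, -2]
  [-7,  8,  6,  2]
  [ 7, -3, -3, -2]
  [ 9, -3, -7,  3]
x^4 - 16*x^3 + 90*x^2 - 200*x + 125

The characteristic polynomial is χ_A(x) = (x - 5)^3*(x - 1), so the eigenvalues are known. The minimal polynomial is
  m_A(x) = Π_λ (x − λ)^{k_λ}
where k_λ is the size of the *largest* Jordan block for λ (equivalently, the smallest k with (A − λI)^k v = 0 for every generalised eigenvector v of λ).

  λ = 1: largest Jordan block has size 1, contributing (x − 1)
  λ = 5: largest Jordan block has size 3, contributing (x − 5)^3

So m_A(x) = (x - 5)^3*(x - 1) = x^4 - 16*x^3 + 90*x^2 - 200*x + 125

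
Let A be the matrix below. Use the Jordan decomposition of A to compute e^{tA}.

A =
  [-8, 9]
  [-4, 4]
e^{tA} =
  [-6*t*exp(-2*t) + exp(-2*t), 9*t*exp(-2*t)]
  [-4*t*exp(-2*t), 6*t*exp(-2*t) + exp(-2*t)]

Strategy: write A = P · J · P⁻¹ where J is a Jordan canonical form, so e^{tA} = P · e^{tJ} · P⁻¹, and e^{tJ} can be computed block-by-block.

A has Jordan form
J =
  [-2,  1]
  [ 0, -2]
(up to reordering of blocks).

Per-block formulas:
  For a 2×2 Jordan block J_2(-2): exp(t · J_2(-2)) = e^(-2t)·(I + t·N), where N is the 2×2 nilpotent shift.

After assembling e^{tJ} and conjugating by P, we get:

e^{tA} =
  [-6*t*exp(-2*t) + exp(-2*t), 9*t*exp(-2*t)]
  [-4*t*exp(-2*t), 6*t*exp(-2*t) + exp(-2*t)]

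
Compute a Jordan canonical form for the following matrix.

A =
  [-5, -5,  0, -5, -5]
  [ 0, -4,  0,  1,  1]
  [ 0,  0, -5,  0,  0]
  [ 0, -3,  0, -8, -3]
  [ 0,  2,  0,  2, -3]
J_2(-5) ⊕ J_1(-5) ⊕ J_1(-5) ⊕ J_1(-5)

The characteristic polynomial is
  det(x·I − A) = x^5 + 25*x^4 + 250*x^3 + 1250*x^2 + 3125*x + 3125 = (x + 5)^5

Eigenvalues and multiplicities (the geometric multiplicity of λ is n − rank(A − λI), which equals the number of Jordan blocks for λ):
  λ = -5: algebraic multiplicity = 5, geometric multiplicity = 4

Determining the block sizes for each eigenvalue:
  λ = -5: 4 blocks summing to 5 forces exactly one block of size 2 and the rest size 1 → block sizes [2, 1, 1, 1]

Assembling the blocks gives a Jordan form
J =
  [-5,  1,  0,  0,  0]
  [ 0, -5,  0,  0,  0]
  [ 0,  0, -5,  0,  0]
  [ 0,  0,  0, -5,  0]
  [ 0,  0,  0,  0, -5]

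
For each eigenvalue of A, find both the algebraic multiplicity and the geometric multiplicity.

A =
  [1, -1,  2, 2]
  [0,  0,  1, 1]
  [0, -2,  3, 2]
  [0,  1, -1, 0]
λ = 1: alg = 4, geom = 2

Step 1 — factor the characteristic polynomial to read off the algebraic multiplicities:
  χ_A(x) = (x - 1)^4

Step 2 — compute geometric multiplicities via the rank-nullity identity g(λ) = n − rank(A − λI):
  rank(A − (1)·I) = 2, so dim ker(A − (1)·I) = n − 2 = 2

Summary:
  λ = 1: algebraic multiplicity = 4, geometric multiplicity = 2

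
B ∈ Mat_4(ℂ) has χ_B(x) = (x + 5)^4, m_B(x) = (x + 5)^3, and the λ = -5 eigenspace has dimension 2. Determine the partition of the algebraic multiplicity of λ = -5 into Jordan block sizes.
Block sizes for λ = -5: [3, 1]

Step 1 — from the characteristic polynomial, algebraic multiplicity of λ = -5 is 4. From dim ker(B − (-5)·I) = 2, there are exactly 2 Jordan blocks for λ = -5.
Step 2 — from the minimal polynomial, the factor (x + 5)^3 tells us the largest block for λ = -5 has size 3.
Step 3 — with total size 4, 2 blocks, and largest block 3, the block sizes (in nonincreasing order) are [3, 1].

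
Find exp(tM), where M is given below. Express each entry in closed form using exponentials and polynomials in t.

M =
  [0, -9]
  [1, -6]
e^{tM} =
  [3*t*exp(-3*t) + exp(-3*t), -9*t*exp(-3*t)]
  [t*exp(-3*t), -3*t*exp(-3*t) + exp(-3*t)]

Strategy: write M = P · J · P⁻¹ where J is a Jordan canonical form, so e^{tM} = P · e^{tJ} · P⁻¹, and e^{tJ} can be computed block-by-block.

M has Jordan form
J =
  [-3,  1]
  [ 0, -3]
(up to reordering of blocks).

Per-block formulas:
  For a 2×2 Jordan block J_2(-3): exp(t · J_2(-3)) = e^(-3t)·(I + t·N), where N is the 2×2 nilpotent shift.

After assembling e^{tJ} and conjugating by P, we get:

e^{tM} =
  [3*t*exp(-3*t) + exp(-3*t), -9*t*exp(-3*t)]
  [t*exp(-3*t), -3*t*exp(-3*t) + exp(-3*t)]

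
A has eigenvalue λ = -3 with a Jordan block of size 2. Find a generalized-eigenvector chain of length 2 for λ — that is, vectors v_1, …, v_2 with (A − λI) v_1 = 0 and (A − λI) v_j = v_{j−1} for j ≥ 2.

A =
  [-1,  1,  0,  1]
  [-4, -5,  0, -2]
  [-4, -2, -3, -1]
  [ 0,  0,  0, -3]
A Jordan chain for λ = -3 of length 2:
v_1 = (2, -4, -4, 0)ᵀ
v_2 = (1, 0, 0, 0)ᵀ

Let N = A − (-3)·I. We want v_2 with N^2 v_2 = 0 but N^1 v_2 ≠ 0; then v_{j-1} := N · v_j for j = 2, …, 2.

Pick v_2 = (1, 0, 0, 0)ᵀ.
Then v_1 = N · v_2 = (2, -4, -4, 0)ᵀ.

Sanity check: (A − (-3)·I) v_1 = (0, 0, 0, 0)ᵀ = 0. ✓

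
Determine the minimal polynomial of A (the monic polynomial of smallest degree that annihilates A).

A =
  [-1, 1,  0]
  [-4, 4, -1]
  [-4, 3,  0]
x^3 - 3*x^2 + 3*x - 1

The characteristic polynomial is χ_A(x) = (x - 1)^3, so the eigenvalues are known. The minimal polynomial is
  m_A(x) = Π_λ (x − λ)^{k_λ}
where k_λ is the size of the *largest* Jordan block for λ (equivalently, the smallest k with (A − λI)^k v = 0 for every generalised eigenvector v of λ).

  λ = 1: largest Jordan block has size 3, contributing (x − 1)^3

So m_A(x) = (x - 1)^3 = x^3 - 3*x^2 + 3*x - 1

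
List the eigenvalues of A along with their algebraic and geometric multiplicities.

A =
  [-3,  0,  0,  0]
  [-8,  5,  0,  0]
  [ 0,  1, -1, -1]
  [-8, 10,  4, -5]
λ = -3: alg = 3, geom = 2; λ = 5: alg = 1, geom = 1

Step 1 — factor the characteristic polynomial to read off the algebraic multiplicities:
  χ_A(x) = (x - 5)*(x + 3)^3

Step 2 — compute geometric multiplicities via the rank-nullity identity g(λ) = n − rank(A − λI):
  rank(A − (-3)·I) = 2, so dim ker(A − (-3)·I) = n − 2 = 2
  rank(A − (5)·I) = 3, so dim ker(A − (5)·I) = n − 3 = 1

Summary:
  λ = -3: algebraic multiplicity = 3, geometric multiplicity = 2
  λ = 5: algebraic multiplicity = 1, geometric multiplicity = 1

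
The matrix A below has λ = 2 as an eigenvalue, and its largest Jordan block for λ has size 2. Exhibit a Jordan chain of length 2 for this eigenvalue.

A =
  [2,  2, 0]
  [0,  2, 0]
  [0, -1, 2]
A Jordan chain for λ = 2 of length 2:
v_1 = (2, 0, -1)ᵀ
v_2 = (0, 1, 0)ᵀ

Let N = A − (2)·I. We want v_2 with N^2 v_2 = 0 but N^1 v_2 ≠ 0; then v_{j-1} := N · v_j for j = 2, …, 2.

Pick v_2 = (0, 1, 0)ᵀ.
Then v_1 = N · v_2 = (2, 0, -1)ᵀ.

Sanity check: (A − (2)·I) v_1 = (0, 0, 0)ᵀ = 0. ✓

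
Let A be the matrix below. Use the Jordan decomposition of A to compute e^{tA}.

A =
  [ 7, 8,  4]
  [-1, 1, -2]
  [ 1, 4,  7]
e^{tA} =
  [2*t*exp(5*t) + exp(5*t), 8*t*exp(5*t), 4*t*exp(5*t)]
  [-t*exp(5*t), -4*t*exp(5*t) + exp(5*t), -2*t*exp(5*t)]
  [t*exp(5*t), 4*t*exp(5*t), 2*t*exp(5*t) + exp(5*t)]

Strategy: write A = P · J · P⁻¹ where J is a Jordan canonical form, so e^{tA} = P · e^{tJ} · P⁻¹, and e^{tJ} can be computed block-by-block.

A has Jordan form
J =
  [5, 1, 0]
  [0, 5, 0]
  [0, 0, 5]
(up to reordering of blocks).

Per-block formulas:
  For a 2×2 Jordan block J_2(5): exp(t · J_2(5)) = e^(5t)·(I + t·N), where N is the 2×2 nilpotent shift.
  For a 1×1 block at λ = 5: exp(t · [5]) = [e^(5t)].

After assembling e^{tJ} and conjugating by P, we get:

e^{tA} =
  [2*t*exp(5*t) + exp(5*t), 8*t*exp(5*t), 4*t*exp(5*t)]
  [-t*exp(5*t), -4*t*exp(5*t) + exp(5*t), -2*t*exp(5*t)]
  [t*exp(5*t), 4*t*exp(5*t), 2*t*exp(5*t) + exp(5*t)]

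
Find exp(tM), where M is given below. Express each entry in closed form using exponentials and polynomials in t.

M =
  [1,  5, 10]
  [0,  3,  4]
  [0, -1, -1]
e^{tM} =
  [exp(t), 5*t*exp(t), 10*t*exp(t)]
  [0, 2*t*exp(t) + exp(t), 4*t*exp(t)]
  [0, -t*exp(t), -2*t*exp(t) + exp(t)]

Strategy: write M = P · J · P⁻¹ where J is a Jordan canonical form, so e^{tM} = P · e^{tJ} · P⁻¹, and e^{tJ} can be computed block-by-block.

M has Jordan form
J =
  [1, 1, 0]
  [0, 1, 0]
  [0, 0, 1]
(up to reordering of blocks).

Per-block formulas:
  For a 1×1 block at λ = 1: exp(t · [1]) = [e^(1t)].
  For a 2×2 Jordan block J_2(1): exp(t · J_2(1)) = e^(1t)·(I + t·N), where N is the 2×2 nilpotent shift.

After assembling e^{tJ} and conjugating by P, we get:

e^{tM} =
  [exp(t), 5*t*exp(t), 10*t*exp(t)]
  [0, 2*t*exp(t) + exp(t), 4*t*exp(t)]
  [0, -t*exp(t), -2*t*exp(t) + exp(t)]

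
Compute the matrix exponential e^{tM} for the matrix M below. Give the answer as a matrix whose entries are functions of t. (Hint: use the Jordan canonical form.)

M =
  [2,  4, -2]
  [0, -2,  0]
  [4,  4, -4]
e^{tM} =
  [2 - exp(-2*t), 2 - 2*exp(-2*t), -1 + exp(-2*t)]
  [0, exp(-2*t), 0]
  [2 - 2*exp(-2*t), 2 - 2*exp(-2*t), -1 + 2*exp(-2*t)]

Strategy: write M = P · J · P⁻¹ where J is a Jordan canonical form, so e^{tM} = P · e^{tJ} · P⁻¹, and e^{tJ} can be computed block-by-block.

M has Jordan form
J =
  [-2,  0, 0]
  [ 0, -2, 0]
  [ 0,  0, 0]
(up to reordering of blocks).

Per-block formulas:
  For a 1×1 block at λ = -2: exp(t · [-2]) = [e^(-2t)].
  For a 1×1 block at λ = 0: exp(t · [0]) = [e^(0t)].

After assembling e^{tJ} and conjugating by P, we get:

e^{tM} =
  [2 - exp(-2*t), 2 - 2*exp(-2*t), -1 + exp(-2*t)]
  [0, exp(-2*t), 0]
  [2 - 2*exp(-2*t), 2 - 2*exp(-2*t), -1 + 2*exp(-2*t)]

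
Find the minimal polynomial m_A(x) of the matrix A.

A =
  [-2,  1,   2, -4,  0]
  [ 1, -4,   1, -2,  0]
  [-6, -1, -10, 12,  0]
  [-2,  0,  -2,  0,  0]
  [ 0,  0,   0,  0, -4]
x^3 + 12*x^2 + 48*x + 64

The characteristic polynomial is χ_A(x) = (x + 4)^5, so the eigenvalues are known. The minimal polynomial is
  m_A(x) = Π_λ (x − λ)^{k_λ}
where k_λ is the size of the *largest* Jordan block for λ (equivalently, the smallest k with (A − λI)^k v = 0 for every generalised eigenvector v of λ).

  λ = -4: largest Jordan block has size 3, contributing (x + 4)^3

So m_A(x) = (x + 4)^3 = x^3 + 12*x^2 + 48*x + 64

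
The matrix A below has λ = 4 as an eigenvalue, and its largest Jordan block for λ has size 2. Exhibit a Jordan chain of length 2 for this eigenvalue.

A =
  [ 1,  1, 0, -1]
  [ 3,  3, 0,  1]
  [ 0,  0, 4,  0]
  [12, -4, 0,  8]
A Jordan chain for λ = 4 of length 2:
v_1 = (-3, 3, 0, 12)ᵀ
v_2 = (1, 0, 0, 0)ᵀ

Let N = A − (4)·I. We want v_2 with N^2 v_2 = 0 but N^1 v_2 ≠ 0; then v_{j-1} := N · v_j for j = 2, …, 2.

Pick v_2 = (1, 0, 0, 0)ᵀ.
Then v_1 = N · v_2 = (-3, 3, 0, 12)ᵀ.

Sanity check: (A − (4)·I) v_1 = (0, 0, 0, 0)ᵀ = 0. ✓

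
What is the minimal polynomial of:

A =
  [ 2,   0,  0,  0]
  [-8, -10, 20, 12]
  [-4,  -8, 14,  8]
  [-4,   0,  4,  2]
x^3 - 6*x^2 - 4*x + 24

The characteristic polynomial is χ_A(x) = (x - 6)*(x - 2)^2*(x + 2), so the eigenvalues are known. The minimal polynomial is
  m_A(x) = Π_λ (x − λ)^{k_λ}
where k_λ is the size of the *largest* Jordan block for λ (equivalently, the smallest k with (A − λI)^k v = 0 for every generalised eigenvector v of λ).

  λ = -2: largest Jordan block has size 1, contributing (x + 2)
  λ = 2: largest Jordan block has size 1, contributing (x − 2)
  λ = 6: largest Jordan block has size 1, contributing (x − 6)

So m_A(x) = (x - 6)*(x - 2)*(x + 2) = x^3 - 6*x^2 - 4*x + 24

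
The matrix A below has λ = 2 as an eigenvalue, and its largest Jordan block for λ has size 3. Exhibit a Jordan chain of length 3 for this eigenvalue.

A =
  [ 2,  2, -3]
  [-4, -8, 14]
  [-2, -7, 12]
A Jordan chain for λ = 2 of length 3:
v_1 = (-2, 12, 8)ᵀ
v_2 = (0, -4, -2)ᵀ
v_3 = (1, 0, 0)ᵀ

Let N = A − (2)·I. We want v_3 with N^3 v_3 = 0 but N^2 v_3 ≠ 0; then v_{j-1} := N · v_j for j = 3, …, 2.

Pick v_3 = (1, 0, 0)ᵀ.
Then v_2 = N · v_3 = (0, -4, -2)ᵀ.
Then v_1 = N · v_2 = (-2, 12, 8)ᵀ.

Sanity check: (A − (2)·I) v_1 = (0, 0, 0)ᵀ = 0. ✓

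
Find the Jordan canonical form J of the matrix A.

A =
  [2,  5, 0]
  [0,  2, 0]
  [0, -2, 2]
J_2(2) ⊕ J_1(2)

The characteristic polynomial is
  det(x·I − A) = x^3 - 6*x^2 + 12*x - 8 = (x - 2)^3

Eigenvalues and multiplicities (the geometric multiplicity of λ is n − rank(A − λI), which equals the number of Jordan blocks for λ):
  λ = 2: algebraic multiplicity = 3, geometric multiplicity = 2

Determining the block sizes for each eigenvalue:
  λ = 2: 2 blocks summing to 3 forces exactly one block of size 2 and the rest size 1 → block sizes [2, 1]

Assembling the blocks gives a Jordan form
J =
  [2, 1, 0]
  [0, 2, 0]
  [0, 0, 2]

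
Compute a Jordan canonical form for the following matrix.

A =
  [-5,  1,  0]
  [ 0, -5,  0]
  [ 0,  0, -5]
J_2(-5) ⊕ J_1(-5)

The characteristic polynomial is
  det(x·I − A) = x^3 + 15*x^2 + 75*x + 125 = (x + 5)^3

Eigenvalues and multiplicities (the geometric multiplicity of λ is n − rank(A − λI), which equals the number of Jordan blocks for λ):
  λ = -5: algebraic multiplicity = 3, geometric multiplicity = 2

Determining the block sizes for each eigenvalue:
  λ = -5: 2 blocks summing to 3 forces exactly one block of size 2 and the rest size 1 → block sizes [2, 1]

Assembling the blocks gives a Jordan form
J =
  [-5,  1,  0]
  [ 0, -5,  0]
  [ 0,  0, -5]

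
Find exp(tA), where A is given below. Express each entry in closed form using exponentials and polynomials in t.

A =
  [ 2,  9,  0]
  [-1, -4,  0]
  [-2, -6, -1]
e^{tA} =
  [3*t*exp(-t) + exp(-t), 9*t*exp(-t), 0]
  [-t*exp(-t), -3*t*exp(-t) + exp(-t), 0]
  [-2*t*exp(-t), -6*t*exp(-t), exp(-t)]

Strategy: write A = P · J · P⁻¹ where J is a Jordan canonical form, so e^{tA} = P · e^{tJ} · P⁻¹, and e^{tJ} can be computed block-by-block.

A has Jordan form
J =
  [-1,  1,  0]
  [ 0, -1,  0]
  [ 0,  0, -1]
(up to reordering of blocks).

Per-block formulas:
  For a 1×1 block at λ = -1: exp(t · [-1]) = [e^(-1t)].
  For a 2×2 Jordan block J_2(-1): exp(t · J_2(-1)) = e^(-1t)·(I + t·N), where N is the 2×2 nilpotent shift.

After assembling e^{tJ} and conjugating by P, we get:

e^{tA} =
  [3*t*exp(-t) + exp(-t), 9*t*exp(-t), 0]
  [-t*exp(-t), -3*t*exp(-t) + exp(-t), 0]
  [-2*t*exp(-t), -6*t*exp(-t), exp(-t)]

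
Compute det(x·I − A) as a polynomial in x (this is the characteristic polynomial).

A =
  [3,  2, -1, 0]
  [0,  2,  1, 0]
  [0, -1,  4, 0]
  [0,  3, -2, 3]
x^4 - 12*x^3 + 54*x^2 - 108*x + 81

Expanding det(x·I − A) (e.g. by cofactor expansion or by noting that A is similar to its Jordan form J, which has the same characteristic polynomial as A) gives
  χ_A(x) = x^4 - 12*x^3 + 54*x^2 - 108*x + 81
which factors as (x - 3)^4. The eigenvalues (with algebraic multiplicities) are λ = 3 with multiplicity 4.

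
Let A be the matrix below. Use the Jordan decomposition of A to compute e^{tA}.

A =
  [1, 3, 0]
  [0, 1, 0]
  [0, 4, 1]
e^{tA} =
  [exp(t), 3*t*exp(t), 0]
  [0, exp(t), 0]
  [0, 4*t*exp(t), exp(t)]

Strategy: write A = P · J · P⁻¹ where J is a Jordan canonical form, so e^{tA} = P · e^{tJ} · P⁻¹, and e^{tJ} can be computed block-by-block.

A has Jordan form
J =
  [1, 1, 0]
  [0, 1, 0]
  [0, 0, 1]
(up to reordering of blocks).

Per-block formulas:
  For a 2×2 Jordan block J_2(1): exp(t · J_2(1)) = e^(1t)·(I + t·N), where N is the 2×2 nilpotent shift.
  For a 1×1 block at λ = 1: exp(t · [1]) = [e^(1t)].

After assembling e^{tJ} and conjugating by P, we get:

e^{tA} =
  [exp(t), 3*t*exp(t), 0]
  [0, exp(t), 0]
  [0, 4*t*exp(t), exp(t)]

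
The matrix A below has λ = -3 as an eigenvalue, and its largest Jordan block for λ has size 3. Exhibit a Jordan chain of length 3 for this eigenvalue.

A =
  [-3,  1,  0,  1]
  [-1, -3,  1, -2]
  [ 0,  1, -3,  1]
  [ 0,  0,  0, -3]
A Jordan chain for λ = -3 of length 3:
v_1 = (-1, 0, -1, 0)ᵀ
v_2 = (0, -1, 0, 0)ᵀ
v_3 = (1, 0, 0, 0)ᵀ

Let N = A − (-3)·I. We want v_3 with N^3 v_3 = 0 but N^2 v_3 ≠ 0; then v_{j-1} := N · v_j for j = 3, …, 2.

Pick v_3 = (1, 0, 0, 0)ᵀ.
Then v_2 = N · v_3 = (0, -1, 0, 0)ᵀ.
Then v_1 = N · v_2 = (-1, 0, -1, 0)ᵀ.

Sanity check: (A − (-3)·I) v_1 = (0, 0, 0, 0)ᵀ = 0. ✓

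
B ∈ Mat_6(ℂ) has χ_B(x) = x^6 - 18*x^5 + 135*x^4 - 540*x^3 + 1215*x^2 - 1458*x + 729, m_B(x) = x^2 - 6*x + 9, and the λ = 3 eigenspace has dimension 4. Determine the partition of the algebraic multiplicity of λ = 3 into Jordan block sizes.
Block sizes for λ = 3: [2, 2, 1, 1]

Step 1 — from the characteristic polynomial, algebraic multiplicity of λ = 3 is 6. From dim ker(B − (3)·I) = 4, there are exactly 4 Jordan blocks for λ = 3.
Step 2 — from the minimal polynomial, the factor (x − 3)^2 tells us the largest block for λ = 3 has size 2.
Step 3 — with total size 6, 4 blocks, and largest block 2, the block sizes (in nonincreasing order) are [2, 2, 1, 1].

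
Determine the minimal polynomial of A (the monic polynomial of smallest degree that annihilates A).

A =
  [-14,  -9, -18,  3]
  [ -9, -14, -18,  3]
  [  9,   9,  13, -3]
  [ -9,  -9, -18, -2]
x^2 + 7*x + 10

The characteristic polynomial is χ_A(x) = (x + 2)*(x + 5)^3, so the eigenvalues are known. The minimal polynomial is
  m_A(x) = Π_λ (x − λ)^{k_λ}
where k_λ is the size of the *largest* Jordan block for λ (equivalently, the smallest k with (A − λI)^k v = 0 for every generalised eigenvector v of λ).

  λ = -5: largest Jordan block has size 1, contributing (x + 5)
  λ = -2: largest Jordan block has size 1, contributing (x + 2)

So m_A(x) = (x + 2)*(x + 5) = x^2 + 7*x + 10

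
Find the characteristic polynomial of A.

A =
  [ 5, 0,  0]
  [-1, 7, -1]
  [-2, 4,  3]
x^3 - 15*x^2 + 75*x - 125

Expanding det(x·I − A) (e.g. by cofactor expansion or by noting that A is similar to its Jordan form J, which has the same characteristic polynomial as A) gives
  χ_A(x) = x^3 - 15*x^2 + 75*x - 125
which factors as (x - 5)^3. The eigenvalues (with algebraic multiplicities) are λ = 5 with multiplicity 3.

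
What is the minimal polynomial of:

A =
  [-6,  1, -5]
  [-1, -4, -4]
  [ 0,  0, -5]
x^3 + 15*x^2 + 75*x + 125

The characteristic polynomial is χ_A(x) = (x + 5)^3, so the eigenvalues are known. The minimal polynomial is
  m_A(x) = Π_λ (x − λ)^{k_λ}
where k_λ is the size of the *largest* Jordan block for λ (equivalently, the smallest k with (A − λI)^k v = 0 for every generalised eigenvector v of λ).

  λ = -5: largest Jordan block has size 3, contributing (x + 5)^3

So m_A(x) = (x + 5)^3 = x^3 + 15*x^2 + 75*x + 125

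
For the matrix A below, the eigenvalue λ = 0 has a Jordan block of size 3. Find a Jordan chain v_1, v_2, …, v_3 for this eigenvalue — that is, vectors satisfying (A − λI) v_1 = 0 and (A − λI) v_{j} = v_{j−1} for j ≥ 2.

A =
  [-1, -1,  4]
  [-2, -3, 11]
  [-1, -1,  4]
A Jordan chain for λ = 0 of length 3:
v_1 = (-1, -3, -1)ᵀ
v_2 = (-1, -2, -1)ᵀ
v_3 = (1, 0, 0)ᵀ

Let N = A − (0)·I. We want v_3 with N^3 v_3 = 0 but N^2 v_3 ≠ 0; then v_{j-1} := N · v_j for j = 3, …, 2.

Pick v_3 = (1, 0, 0)ᵀ.
Then v_2 = N · v_3 = (-1, -2, -1)ᵀ.
Then v_1 = N · v_2 = (-1, -3, -1)ᵀ.

Sanity check: (A − (0)·I) v_1 = (0, 0, 0)ᵀ = 0. ✓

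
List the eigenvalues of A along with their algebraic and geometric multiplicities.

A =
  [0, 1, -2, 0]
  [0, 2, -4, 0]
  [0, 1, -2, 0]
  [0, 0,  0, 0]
λ = 0: alg = 4, geom = 3

Step 1 — factor the characteristic polynomial to read off the algebraic multiplicities:
  χ_A(x) = x^4

Step 2 — compute geometric multiplicities via the rank-nullity identity g(λ) = n − rank(A − λI):
  rank(A − (0)·I) = 1, so dim ker(A − (0)·I) = n − 1 = 3

Summary:
  λ = 0: algebraic multiplicity = 4, geometric multiplicity = 3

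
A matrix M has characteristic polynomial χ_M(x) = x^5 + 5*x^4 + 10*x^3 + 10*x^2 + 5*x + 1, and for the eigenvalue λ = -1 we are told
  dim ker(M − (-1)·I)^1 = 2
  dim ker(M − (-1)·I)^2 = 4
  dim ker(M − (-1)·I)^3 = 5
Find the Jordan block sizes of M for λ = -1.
Block sizes for λ = -1: [3, 2]

From the dimensions of kernels of powers, the number of Jordan blocks of size at least j is d_j − d_{j−1} where d_j = dim ker(N^j) (with d_0 = 0). Computing the differences gives [2, 2, 1].
The number of blocks of size exactly k is (#blocks of size ≥ k) − (#blocks of size ≥ k + 1), so the partition is: 1 block(s) of size 2, 1 block(s) of size 3.
In nonincreasing order the block sizes are [3, 2].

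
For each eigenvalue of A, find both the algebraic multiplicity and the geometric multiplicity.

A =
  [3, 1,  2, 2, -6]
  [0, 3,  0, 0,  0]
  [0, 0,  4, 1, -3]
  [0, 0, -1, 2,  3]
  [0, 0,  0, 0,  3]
λ = 3: alg = 5, geom = 3

Step 1 — factor the characteristic polynomial to read off the algebraic multiplicities:
  χ_A(x) = (x - 3)^5

Step 2 — compute geometric multiplicities via the rank-nullity identity g(λ) = n − rank(A − λI):
  rank(A − (3)·I) = 2, so dim ker(A − (3)·I) = n − 2 = 3

Summary:
  λ = 3: algebraic multiplicity = 5, geometric multiplicity = 3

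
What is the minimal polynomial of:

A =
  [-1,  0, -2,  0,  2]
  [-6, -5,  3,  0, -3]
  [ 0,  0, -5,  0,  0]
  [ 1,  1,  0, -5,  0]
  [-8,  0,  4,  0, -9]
x^3 + 15*x^2 + 75*x + 125

The characteristic polynomial is χ_A(x) = (x + 5)^5, so the eigenvalues are known. The minimal polynomial is
  m_A(x) = Π_λ (x − λ)^{k_λ}
where k_λ is the size of the *largest* Jordan block for λ (equivalently, the smallest k with (A − λI)^k v = 0 for every generalised eigenvector v of λ).

  λ = -5: largest Jordan block has size 3, contributing (x + 5)^3

So m_A(x) = (x + 5)^3 = x^3 + 15*x^2 + 75*x + 125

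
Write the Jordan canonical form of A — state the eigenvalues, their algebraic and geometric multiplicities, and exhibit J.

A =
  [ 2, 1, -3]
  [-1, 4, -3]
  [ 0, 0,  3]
J_2(3) ⊕ J_1(3)

The characteristic polynomial is
  det(x·I − A) = x^3 - 9*x^2 + 27*x - 27 = (x - 3)^3

Eigenvalues and multiplicities (the geometric multiplicity of λ is n − rank(A − λI), which equals the number of Jordan blocks for λ):
  λ = 3: algebraic multiplicity = 3, geometric multiplicity = 2

Determining the block sizes for each eigenvalue:
  λ = 3: 2 blocks summing to 3 forces exactly one block of size 2 and the rest size 1 → block sizes [2, 1]

Assembling the blocks gives a Jordan form
J =
  [3, 1, 0]
  [0, 3, 0]
  [0, 0, 3]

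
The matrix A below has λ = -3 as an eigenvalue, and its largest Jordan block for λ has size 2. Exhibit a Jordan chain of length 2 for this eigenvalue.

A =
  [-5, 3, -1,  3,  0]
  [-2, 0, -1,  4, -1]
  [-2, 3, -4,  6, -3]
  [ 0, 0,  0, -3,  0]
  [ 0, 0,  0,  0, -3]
A Jordan chain for λ = -3 of length 2:
v_1 = (-2, -2, -2, 0, 0)ᵀ
v_2 = (1, 0, 0, 0, 0)ᵀ

Let N = A − (-3)·I. We want v_2 with N^2 v_2 = 0 but N^1 v_2 ≠ 0; then v_{j-1} := N · v_j for j = 2, …, 2.

Pick v_2 = (1, 0, 0, 0, 0)ᵀ.
Then v_1 = N · v_2 = (-2, -2, -2, 0, 0)ᵀ.

Sanity check: (A − (-3)·I) v_1 = (0, 0, 0, 0, 0)ᵀ = 0. ✓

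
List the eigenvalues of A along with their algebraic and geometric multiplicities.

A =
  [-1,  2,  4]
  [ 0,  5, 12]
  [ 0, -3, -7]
λ = -1: alg = 3, geom = 2

Step 1 — factor the characteristic polynomial to read off the algebraic multiplicities:
  χ_A(x) = (x + 1)^3

Step 2 — compute geometric multiplicities via the rank-nullity identity g(λ) = n − rank(A − λI):
  rank(A − (-1)·I) = 1, so dim ker(A − (-1)·I) = n − 1 = 2

Summary:
  λ = -1: algebraic multiplicity = 3, geometric multiplicity = 2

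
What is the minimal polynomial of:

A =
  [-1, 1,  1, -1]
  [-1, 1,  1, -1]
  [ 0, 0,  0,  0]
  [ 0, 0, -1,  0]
x^3

The characteristic polynomial is χ_A(x) = x^4, so the eigenvalues are known. The minimal polynomial is
  m_A(x) = Π_λ (x − λ)^{k_λ}
where k_λ is the size of the *largest* Jordan block for λ (equivalently, the smallest k with (A − λI)^k v = 0 for every generalised eigenvector v of λ).

  λ = 0: largest Jordan block has size 3, contributing (x − 0)^3

So m_A(x) = x^3 = x^3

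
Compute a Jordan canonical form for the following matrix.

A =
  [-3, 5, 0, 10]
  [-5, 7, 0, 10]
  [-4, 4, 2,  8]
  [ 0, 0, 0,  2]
J_2(2) ⊕ J_1(2) ⊕ J_1(2)

The characteristic polynomial is
  det(x·I − A) = x^4 - 8*x^3 + 24*x^2 - 32*x + 16 = (x - 2)^4

Eigenvalues and multiplicities (the geometric multiplicity of λ is n − rank(A − λI), which equals the number of Jordan blocks for λ):
  λ = 2: algebraic multiplicity = 4, geometric multiplicity = 3

Determining the block sizes for each eigenvalue:
  λ = 2: 3 blocks summing to 4 forces exactly one block of size 2 and the rest size 1 → block sizes [2, 1, 1]

Assembling the blocks gives a Jordan form
J =
  [2, 1, 0, 0]
  [0, 2, 0, 0]
  [0, 0, 2, 0]
  [0, 0, 0, 2]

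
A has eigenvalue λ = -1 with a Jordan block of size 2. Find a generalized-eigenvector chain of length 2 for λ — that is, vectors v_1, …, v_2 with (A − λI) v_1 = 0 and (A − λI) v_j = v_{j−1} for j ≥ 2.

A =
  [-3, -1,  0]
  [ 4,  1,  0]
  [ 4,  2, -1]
A Jordan chain for λ = -1 of length 2:
v_1 = (-2, 4, 4)ᵀ
v_2 = (1, 0, 0)ᵀ

Let N = A − (-1)·I. We want v_2 with N^2 v_2 = 0 but N^1 v_2 ≠ 0; then v_{j-1} := N · v_j for j = 2, …, 2.

Pick v_2 = (1, 0, 0)ᵀ.
Then v_1 = N · v_2 = (-2, 4, 4)ᵀ.

Sanity check: (A − (-1)·I) v_1 = (0, 0, 0)ᵀ = 0. ✓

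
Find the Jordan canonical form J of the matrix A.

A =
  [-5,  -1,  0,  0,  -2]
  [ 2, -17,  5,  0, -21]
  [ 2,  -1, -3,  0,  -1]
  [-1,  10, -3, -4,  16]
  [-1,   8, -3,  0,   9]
J_3(-4) ⊕ J_2(-4)

The characteristic polynomial is
  det(x·I − A) = x^5 + 20*x^4 + 160*x^3 + 640*x^2 + 1280*x + 1024 = (x + 4)^5

Eigenvalues and multiplicities (the geometric multiplicity of λ is n − rank(A − λI), which equals the number of Jordan blocks for λ):
  λ = -4: algebraic multiplicity = 5, geometric multiplicity = 2

Determining the block sizes for each eigenvalue:
  λ = -4: with am = 5 and gm = 2, the partition is not yet determined (e.g. several partitions of 5 into 2 parts exist). Let N = A − (-4)·I. Computing rank(N^1) = 3, rank(N^2) = 1, rank(N^3) = 0; the number of blocks of size ≥ j is rank(N^{j−1}) − rank(N^j), giving [2, 2, 1]. So we have 1 block(s) of size 3, 1 block(s) of size 2 → block sizes [3, 2]

Assembling the blocks gives a Jordan form
J =
  [-4,  1,  0,  0,  0]
  [ 0, -4,  1,  0,  0]
  [ 0,  0, -4,  0,  0]
  [ 0,  0,  0, -4,  1]
  [ 0,  0,  0,  0, -4]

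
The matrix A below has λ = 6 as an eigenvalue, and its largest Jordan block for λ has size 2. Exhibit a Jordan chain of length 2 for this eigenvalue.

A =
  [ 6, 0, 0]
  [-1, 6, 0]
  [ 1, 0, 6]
A Jordan chain for λ = 6 of length 2:
v_1 = (0, -1, 1)ᵀ
v_2 = (1, 0, 0)ᵀ

Let N = A − (6)·I. We want v_2 with N^2 v_2 = 0 but N^1 v_2 ≠ 0; then v_{j-1} := N · v_j for j = 2, …, 2.

Pick v_2 = (1, 0, 0)ᵀ.
Then v_1 = N · v_2 = (0, -1, 1)ᵀ.

Sanity check: (A − (6)·I) v_1 = (0, 0, 0)ᵀ = 0. ✓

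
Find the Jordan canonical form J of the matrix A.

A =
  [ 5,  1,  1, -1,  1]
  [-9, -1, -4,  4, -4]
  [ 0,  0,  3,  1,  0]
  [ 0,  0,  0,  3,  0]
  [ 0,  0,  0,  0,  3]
J_2(2) ⊕ J_2(3) ⊕ J_1(3)

The characteristic polynomial is
  det(x·I − A) = x^5 - 13*x^4 + 67*x^3 - 171*x^2 + 216*x - 108 = (x - 3)^3*(x - 2)^2

Eigenvalues and multiplicities (the geometric multiplicity of λ is n − rank(A − λI), which equals the number of Jordan blocks for λ):
  λ = 2: algebraic multiplicity = 2, geometric multiplicity = 1
  λ = 3: algebraic multiplicity = 3, geometric multiplicity = 2

Determining the block sizes for each eigenvalue:
  λ = 2: one block (gm = 1), so the single block has size am = 2 → block sizes [2]
  λ = 3: 2 blocks summing to 3 forces exactly one block of size 2 and the rest size 1 → block sizes [2, 1]

Assembling the blocks gives a Jordan form
J =
  [2, 1, 0, 0, 0]
  [0, 2, 0, 0, 0]
  [0, 0, 3, 1, 0]
  [0, 0, 0, 3, 0]
  [0, 0, 0, 0, 3]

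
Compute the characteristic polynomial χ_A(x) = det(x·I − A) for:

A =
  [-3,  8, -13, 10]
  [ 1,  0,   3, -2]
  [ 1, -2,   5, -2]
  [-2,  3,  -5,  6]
x^4 - 8*x^3 + 24*x^2 - 32*x + 16

Expanding det(x·I − A) (e.g. by cofactor expansion or by noting that A is similar to its Jordan form J, which has the same characteristic polynomial as A) gives
  χ_A(x) = x^4 - 8*x^3 + 24*x^2 - 32*x + 16
which factors as (x - 2)^4. The eigenvalues (with algebraic multiplicities) are λ = 2 with multiplicity 4.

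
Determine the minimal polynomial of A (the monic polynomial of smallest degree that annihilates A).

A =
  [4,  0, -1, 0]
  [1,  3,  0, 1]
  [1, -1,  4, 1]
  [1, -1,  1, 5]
x^3 - 12*x^2 + 48*x - 64

The characteristic polynomial is χ_A(x) = (x - 4)^4, so the eigenvalues are known. The minimal polynomial is
  m_A(x) = Π_λ (x − λ)^{k_λ}
where k_λ is the size of the *largest* Jordan block for λ (equivalently, the smallest k with (A − λI)^k v = 0 for every generalised eigenvector v of λ).

  λ = 4: largest Jordan block has size 3, contributing (x − 4)^3

So m_A(x) = (x - 4)^3 = x^3 - 12*x^2 + 48*x - 64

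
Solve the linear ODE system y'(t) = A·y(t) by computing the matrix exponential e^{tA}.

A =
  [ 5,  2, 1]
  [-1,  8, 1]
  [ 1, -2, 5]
e^{tA} =
  [-t*exp(6*t) + exp(6*t), 2*t*exp(6*t), t*exp(6*t)]
  [-t*exp(6*t), 2*t*exp(6*t) + exp(6*t), t*exp(6*t)]
  [t*exp(6*t), -2*t*exp(6*t), -t*exp(6*t) + exp(6*t)]

Strategy: write A = P · J · P⁻¹ where J is a Jordan canonical form, so e^{tA} = P · e^{tJ} · P⁻¹, and e^{tJ} can be computed block-by-block.

A has Jordan form
J =
  [6, 1, 0]
  [0, 6, 0]
  [0, 0, 6]
(up to reordering of blocks).

Per-block formulas:
  For a 1×1 block at λ = 6: exp(t · [6]) = [e^(6t)].
  For a 2×2 Jordan block J_2(6): exp(t · J_2(6)) = e^(6t)·(I + t·N), where N is the 2×2 nilpotent shift.

After assembling e^{tJ} and conjugating by P, we get:

e^{tA} =
  [-t*exp(6*t) + exp(6*t), 2*t*exp(6*t), t*exp(6*t)]
  [-t*exp(6*t), 2*t*exp(6*t) + exp(6*t), t*exp(6*t)]
  [t*exp(6*t), -2*t*exp(6*t), -t*exp(6*t) + exp(6*t)]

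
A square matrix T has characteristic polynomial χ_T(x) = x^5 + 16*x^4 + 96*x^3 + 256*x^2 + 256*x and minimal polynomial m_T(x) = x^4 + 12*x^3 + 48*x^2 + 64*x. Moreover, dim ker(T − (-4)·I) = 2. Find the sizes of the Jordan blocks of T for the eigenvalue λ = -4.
Block sizes for λ = -4: [3, 1]

Step 1 — from the characteristic polynomial, algebraic multiplicity of λ = -4 is 4. From dim ker(T − (-4)·I) = 2, there are exactly 2 Jordan blocks for λ = -4.
Step 2 — from the minimal polynomial, the factor (x + 4)^3 tells us the largest block for λ = -4 has size 3.
Step 3 — with total size 4, 2 blocks, and largest block 3, the block sizes (in nonincreasing order) are [3, 1].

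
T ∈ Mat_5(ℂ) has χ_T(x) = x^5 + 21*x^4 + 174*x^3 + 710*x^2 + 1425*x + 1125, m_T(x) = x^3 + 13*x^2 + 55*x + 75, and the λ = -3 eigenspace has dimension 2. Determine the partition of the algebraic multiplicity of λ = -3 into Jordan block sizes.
Block sizes for λ = -3: [1, 1]

Step 1 — from the characteristic polynomial, algebraic multiplicity of λ = -3 is 2. From dim ker(T − (-3)·I) = 2, there are exactly 2 Jordan blocks for λ = -3.
Step 2 — from the minimal polynomial, the factor (x + 3) tells us the largest block for λ = -3 has size 1.
Step 3 — with total size 2, 2 blocks, and largest block 1, the block sizes (in nonincreasing order) are [1, 1].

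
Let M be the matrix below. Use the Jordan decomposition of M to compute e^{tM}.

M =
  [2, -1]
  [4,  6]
e^{tM} =
  [-2*t*exp(4*t) + exp(4*t), -t*exp(4*t)]
  [4*t*exp(4*t), 2*t*exp(4*t) + exp(4*t)]

Strategy: write M = P · J · P⁻¹ where J is a Jordan canonical form, so e^{tM} = P · e^{tJ} · P⁻¹, and e^{tJ} can be computed block-by-block.

M has Jordan form
J =
  [4, 1]
  [0, 4]
(up to reordering of blocks).

Per-block formulas:
  For a 2×2 Jordan block J_2(4): exp(t · J_2(4)) = e^(4t)·(I + t·N), where N is the 2×2 nilpotent shift.

After assembling e^{tJ} and conjugating by P, we get:

e^{tM} =
  [-2*t*exp(4*t) + exp(4*t), -t*exp(4*t)]
  [4*t*exp(4*t), 2*t*exp(4*t) + exp(4*t)]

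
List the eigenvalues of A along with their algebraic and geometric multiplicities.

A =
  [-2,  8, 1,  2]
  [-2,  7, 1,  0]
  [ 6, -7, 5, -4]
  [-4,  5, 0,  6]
λ = 4: alg = 4, geom = 2

Step 1 — factor the characteristic polynomial to read off the algebraic multiplicities:
  χ_A(x) = (x - 4)^4

Step 2 — compute geometric multiplicities via the rank-nullity identity g(λ) = n − rank(A − λI):
  rank(A − (4)·I) = 2, so dim ker(A − (4)·I) = n − 2 = 2

Summary:
  λ = 4: algebraic multiplicity = 4, geometric multiplicity = 2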